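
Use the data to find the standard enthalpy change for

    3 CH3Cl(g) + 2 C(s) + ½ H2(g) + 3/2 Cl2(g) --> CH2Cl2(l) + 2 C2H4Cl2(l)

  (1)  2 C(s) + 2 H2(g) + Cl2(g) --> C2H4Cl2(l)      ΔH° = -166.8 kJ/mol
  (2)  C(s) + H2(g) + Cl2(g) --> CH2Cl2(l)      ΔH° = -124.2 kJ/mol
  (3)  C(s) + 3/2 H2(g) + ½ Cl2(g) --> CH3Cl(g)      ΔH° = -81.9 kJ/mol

ΔH° = -212.1 kJ/mol

(1) × 2 (scale by 2 for the 2 C2H4Cl2(l)): (2)·(-166.8) = -333.6 kJ/mol
(2) as written (CH2Cl2(l) already on the product side): -124.2 kJ/mol
(3) reversed and × 3 (CH3Cl(g) must end up as a reactant; scale by 3 for the 3 CH3Cl(g)): (-3)·(-81.9) = +245.7 kJ/mol
ΔH° = (-333.6) + (-124.2) + (+245.7) = -212.1 kJ/mol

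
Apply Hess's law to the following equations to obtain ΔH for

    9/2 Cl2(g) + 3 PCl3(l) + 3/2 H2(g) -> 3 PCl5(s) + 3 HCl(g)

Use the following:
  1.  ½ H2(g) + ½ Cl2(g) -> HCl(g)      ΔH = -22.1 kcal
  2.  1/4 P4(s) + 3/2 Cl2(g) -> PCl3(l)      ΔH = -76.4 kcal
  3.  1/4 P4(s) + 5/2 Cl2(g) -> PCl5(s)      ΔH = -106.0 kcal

ΔH = -155.1 kcal

eq. 1 × 3 (scale by 3 for the 3 HCl(g)): (3)·(-22.1) = -66.3 kcal
eq. 2 reversed and × 3 (reverse to put PCl3(l) on the reactant side; scale by 3 for the 3 PCl3(l)): (-3)·(-76.4) = +229.2 kcal
eq. 3 × 3 (scale by 3 for the 3 PCl5(s)): (3)·(-106.0) = -318.0 kcal
Summing the manipulated equations, ΔH = (-66.3) + (+229.2) + (-318.0) = -155.1 kcal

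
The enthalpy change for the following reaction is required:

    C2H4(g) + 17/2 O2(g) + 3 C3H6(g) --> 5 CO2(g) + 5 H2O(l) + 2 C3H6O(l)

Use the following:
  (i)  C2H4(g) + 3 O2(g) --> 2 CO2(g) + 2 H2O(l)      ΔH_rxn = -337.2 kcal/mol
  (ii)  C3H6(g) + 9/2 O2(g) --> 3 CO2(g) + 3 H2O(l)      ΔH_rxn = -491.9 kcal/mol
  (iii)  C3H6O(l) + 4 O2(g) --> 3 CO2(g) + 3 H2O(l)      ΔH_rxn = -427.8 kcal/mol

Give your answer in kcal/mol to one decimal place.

(i) as written (C2H4(g) already on the reactant side): -337.2 kcal/mol
(ii) × 3 (×3 to match 3 C3H6(g) in the target): (3)·(-491.9) = -1475.7 kcal/mol
(iii) reversed and × 2 (reverse to put C3H6O(l) on the product side; scale by 2 for the 2 C3H6O(l)): (-2)·(-427.8) = +855.6 kcal/mol
Summing the manipulated equations, ΔH_rxn = (-337.2) + (-1475.7) + (+855.6) = -957.3 kcal/mol

ΔH_rxn = -957.3 kcal/mol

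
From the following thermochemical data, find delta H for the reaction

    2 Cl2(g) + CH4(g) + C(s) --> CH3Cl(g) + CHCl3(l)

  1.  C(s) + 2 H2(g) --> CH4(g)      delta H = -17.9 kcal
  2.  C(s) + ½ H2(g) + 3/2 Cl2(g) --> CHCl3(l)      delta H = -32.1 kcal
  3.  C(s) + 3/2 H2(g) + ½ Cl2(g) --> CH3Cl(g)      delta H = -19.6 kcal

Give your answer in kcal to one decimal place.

delta H = -33.8 kcal

eq. 1 reversed: +17.9 kcal
eq. 2 as written: -32.1 kcal
eq. 3 as written: -19.6 kcal
Combining the equations, delta H = (-1)·(-17.9) + (1)·(-32.1) + (1)·(-19.6) = -33.8 kcal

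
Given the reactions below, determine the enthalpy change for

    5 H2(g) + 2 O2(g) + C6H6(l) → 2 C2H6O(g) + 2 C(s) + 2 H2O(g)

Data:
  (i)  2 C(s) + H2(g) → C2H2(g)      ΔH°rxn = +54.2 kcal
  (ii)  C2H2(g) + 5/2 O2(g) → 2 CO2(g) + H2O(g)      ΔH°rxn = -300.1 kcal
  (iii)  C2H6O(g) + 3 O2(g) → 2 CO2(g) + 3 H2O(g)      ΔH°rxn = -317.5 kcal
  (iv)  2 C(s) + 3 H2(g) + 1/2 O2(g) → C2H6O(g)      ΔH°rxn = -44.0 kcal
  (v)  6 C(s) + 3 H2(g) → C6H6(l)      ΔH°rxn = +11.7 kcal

(i) reversed: -54.2 kcal
(ii) reversed: +300.1 kcal
(iii) as written: -317.5 kcal
(iv) × 3: (3)·(-44.0) = -132.0 kcal
(v) reversed: -11.7 kcal
Summing the manipulated equations, ΔH°rxn = (-54.2) + (+300.1) + (-317.5) + (-132.0) + (-11.7) = -215.3 kcal

ΔH°rxn = -215.3 kcal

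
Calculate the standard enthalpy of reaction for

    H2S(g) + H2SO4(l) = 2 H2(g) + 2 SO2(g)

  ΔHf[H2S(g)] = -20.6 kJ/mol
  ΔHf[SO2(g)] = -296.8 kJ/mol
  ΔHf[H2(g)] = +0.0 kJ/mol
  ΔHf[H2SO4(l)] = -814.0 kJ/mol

ΔH° = 241.0 kJ/mol

Products: 2·(+0.0) + 2·(-296.8) = -593.6
Reactants: 1·(-20.6) + 1·(-814.0) = -834.6
ΔH° = (-593.6) − (-834.6) = 241.0 kJ/mol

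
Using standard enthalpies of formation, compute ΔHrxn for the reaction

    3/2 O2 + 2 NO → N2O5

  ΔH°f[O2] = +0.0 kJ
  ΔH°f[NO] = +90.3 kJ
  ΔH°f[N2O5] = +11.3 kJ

ΔH°rxn = Σ nΔHf°(products) − Σ nΔHf°(reactants).
Products: 1·(+11.3) = +11.3
Reactants: 3/2·(+0.0) + 2·(+90.3) = +180.6
ΔHrxn = (+11.3) − (+180.6) = -169.3 kJ

ΔHrxn = -169.3 kJ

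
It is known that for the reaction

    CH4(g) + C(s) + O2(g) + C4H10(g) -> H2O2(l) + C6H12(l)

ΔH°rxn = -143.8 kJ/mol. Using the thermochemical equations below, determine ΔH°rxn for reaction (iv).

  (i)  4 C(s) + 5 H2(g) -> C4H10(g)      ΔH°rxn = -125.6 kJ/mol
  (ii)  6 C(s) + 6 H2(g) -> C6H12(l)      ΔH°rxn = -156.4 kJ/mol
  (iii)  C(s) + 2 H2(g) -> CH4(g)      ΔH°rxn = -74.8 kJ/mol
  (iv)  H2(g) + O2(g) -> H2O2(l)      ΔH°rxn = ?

(i) reversed: +125.6 kJ/mol
(ii) as written: -156.4 kJ/mol
(iii) reversed: +74.8 kJ/mol
(iv) as written: contributes x
-143.8 = (+125.6) + (-156.4) + (+74.8) + x
x = (-143.8 − (+44.0)) / (1) = -187.8 kJ/mol

ΔH°rxn = -187.8 kJ/mol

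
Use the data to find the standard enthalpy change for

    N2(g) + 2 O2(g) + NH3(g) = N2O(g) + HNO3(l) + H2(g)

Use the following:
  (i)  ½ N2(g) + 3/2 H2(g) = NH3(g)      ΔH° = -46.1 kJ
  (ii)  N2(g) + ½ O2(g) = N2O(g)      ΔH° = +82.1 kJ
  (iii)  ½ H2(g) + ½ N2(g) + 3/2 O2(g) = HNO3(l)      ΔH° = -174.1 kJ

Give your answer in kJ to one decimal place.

ΔH° = -45.9 kJ

(i) reversed: +46.1 kJ
(ii) as written: +82.1 kJ
(iii) as written: -174.1 kJ
By Hess's law, ΔH° = (-1)·(-46.1) + (1)·(+82.1) + (1)·(-174.1) = -45.9 kJ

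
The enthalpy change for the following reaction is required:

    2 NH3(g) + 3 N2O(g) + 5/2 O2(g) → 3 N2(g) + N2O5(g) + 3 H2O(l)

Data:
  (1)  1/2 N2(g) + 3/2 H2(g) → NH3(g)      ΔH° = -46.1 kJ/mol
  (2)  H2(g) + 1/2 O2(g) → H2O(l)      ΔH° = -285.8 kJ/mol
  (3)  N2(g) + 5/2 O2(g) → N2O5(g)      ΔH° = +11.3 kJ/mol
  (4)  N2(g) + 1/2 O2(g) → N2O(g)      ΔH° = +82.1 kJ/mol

(1) reversed and × 2: (-2)·(-46.1) = +92.2 kJ/mol
(2) × 3: (3)·(-285.8) = -857.4 kJ/mol
(3) as written: +11.3 kJ/mol
(4) reversed and × 3: (-3)·(+82.1) = -246.3 kJ/mol
Since enthalpy is a state function, ΔH° = (-2)·(-46.1) + (3)·(-285.8) + (1)·(+11.3) + (-3)·(+82.1) = -1000.2 kJ/mol

ΔH° = -1000.2 kJ/mol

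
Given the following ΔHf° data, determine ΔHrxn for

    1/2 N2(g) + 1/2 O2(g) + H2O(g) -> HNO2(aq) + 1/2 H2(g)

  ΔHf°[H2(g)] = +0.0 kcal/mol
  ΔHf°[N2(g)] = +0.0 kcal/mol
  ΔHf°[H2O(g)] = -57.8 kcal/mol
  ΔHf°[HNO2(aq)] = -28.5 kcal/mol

ΔHrxn = 29.3 kcal/mol

Products: 1·(-28.5) + 1/2·(+0.0) = -28.5
Reactants: 1/2·(+0.0) + 1/2·(+0.0) + 1·(-57.8) = -57.8
ΔHrxn = (-28.5) − (-57.8) = 29.3 kcal/mol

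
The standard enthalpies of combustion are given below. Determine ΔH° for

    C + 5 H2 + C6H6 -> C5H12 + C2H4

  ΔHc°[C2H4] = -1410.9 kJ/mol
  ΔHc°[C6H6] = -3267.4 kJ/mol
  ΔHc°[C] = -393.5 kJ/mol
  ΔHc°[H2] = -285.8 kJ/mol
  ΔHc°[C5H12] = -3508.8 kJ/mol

ΔH° = -170.2 kJ/mol

Using ΔH = Σ nΔHc°(reactants) − Σ nΔHc°(products):
= [1·(-393.5) + 5·(-285.8) + 1·(-3267.4)] − [1·(-3508.8) + 1·(-1410.9)]
= -170.2 kJ/mol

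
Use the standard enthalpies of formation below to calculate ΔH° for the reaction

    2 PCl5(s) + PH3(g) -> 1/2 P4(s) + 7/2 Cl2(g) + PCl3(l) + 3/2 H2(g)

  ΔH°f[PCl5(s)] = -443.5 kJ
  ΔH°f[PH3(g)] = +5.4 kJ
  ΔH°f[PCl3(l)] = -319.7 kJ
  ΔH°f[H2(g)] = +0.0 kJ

ΔH° = 561.9 kJ

Products: 1/2·(+0.0) + 7/2·(+0.0) + 1·(-319.7) + 3/2·(+0.0) = -319.7
Reactants: 2·(-443.5) + 1·(+5.4) = -881.6
ΔH° = (-319.7) − (-881.6) = 561.9 kJ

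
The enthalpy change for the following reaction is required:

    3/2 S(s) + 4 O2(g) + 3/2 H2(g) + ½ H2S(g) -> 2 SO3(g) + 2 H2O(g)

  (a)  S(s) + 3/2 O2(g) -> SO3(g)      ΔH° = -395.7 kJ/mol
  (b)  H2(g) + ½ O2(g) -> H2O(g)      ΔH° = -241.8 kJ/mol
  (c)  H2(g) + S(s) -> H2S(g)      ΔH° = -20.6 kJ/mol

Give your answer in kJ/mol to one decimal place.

ΔH° = -1264.7 kJ/mol

(a) × 2: (2)·(-395.7) = -791.4 kJ/mol
(b) × 2: (2)·(-241.8) = -483.6 kJ/mol
(c) reversed and × 1/2: (-1/2)·(-20.6) = +10.3 kJ/mol
By Hess's law, ΔH° = (2)·(-395.7) + (2)·(-241.8) + (-1/2)·(-20.6) = -1264.7 kJ/mol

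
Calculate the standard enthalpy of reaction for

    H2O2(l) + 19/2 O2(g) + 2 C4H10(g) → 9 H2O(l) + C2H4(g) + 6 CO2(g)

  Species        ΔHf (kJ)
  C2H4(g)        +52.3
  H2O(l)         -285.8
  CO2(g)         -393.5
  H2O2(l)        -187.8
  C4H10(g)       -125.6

ΔH°rxn = -4441.9 kJ

Products: 9·(-285.8) + 1·(+52.3) + 6·(-393.5) = -4880.9
Reactants: 1·(-187.8) + 19/2·(+0.0) + 2·(-125.6) = -439.0
ΔH°rxn = (-4880.9) − (-439.0) = -4441.9 kJ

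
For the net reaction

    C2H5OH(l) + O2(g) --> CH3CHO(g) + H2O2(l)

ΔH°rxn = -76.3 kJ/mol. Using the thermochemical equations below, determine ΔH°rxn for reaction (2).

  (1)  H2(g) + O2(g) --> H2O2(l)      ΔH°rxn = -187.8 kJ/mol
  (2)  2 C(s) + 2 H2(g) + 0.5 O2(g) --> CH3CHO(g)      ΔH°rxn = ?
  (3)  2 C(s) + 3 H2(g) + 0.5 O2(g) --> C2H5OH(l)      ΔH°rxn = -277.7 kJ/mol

(1) as written (H2O2(l) already on the product side): -187.8 kJ/mol
(2) as written (CH3CHO(g) already on the product side): contributes x
(3) reversed (reverse to put C2H5OH(l) on the reactant side): +277.7 kJ/mol
-76.3 = (-187.8) + (+277.7) + x
x = (-76.3 − (+89.9)) / (1) = -166.2 kJ/mol

ΔH°rxn = -166.2 kJ/mol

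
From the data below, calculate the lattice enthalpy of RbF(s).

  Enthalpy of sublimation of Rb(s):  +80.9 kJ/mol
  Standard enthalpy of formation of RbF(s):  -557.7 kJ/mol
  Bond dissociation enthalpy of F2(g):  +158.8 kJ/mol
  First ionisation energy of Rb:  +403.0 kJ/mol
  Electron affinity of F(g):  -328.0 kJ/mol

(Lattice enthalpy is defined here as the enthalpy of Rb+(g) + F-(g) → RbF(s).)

ΔHf° = 1·ΔHsub + 1·(ΣIE) + 1/2·D(F2) + 1·EA + U
-557.7 = 1·(+80.9) + 1·(+403.0) + 1/2·(+158.8) + 1·(-328.0) + U
U = -557.7 − (+235.3) = -793.0 kJ/mol

U = -793.0 kJ/mol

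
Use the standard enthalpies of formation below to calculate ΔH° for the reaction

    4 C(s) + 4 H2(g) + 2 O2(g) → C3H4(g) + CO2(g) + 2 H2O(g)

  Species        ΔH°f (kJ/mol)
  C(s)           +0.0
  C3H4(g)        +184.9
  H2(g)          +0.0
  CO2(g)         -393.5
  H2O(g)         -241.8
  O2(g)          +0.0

Products: 1·(+184.9) + 1·(-393.5) + 2·(-241.8) = -692.2
Reactants: 4·(+0.0) + 4·(+0.0) + 2·(+0.0) = +0.0
ΔH° = (-692.2) − (+0.0) = -692.2 kJ/mol

ΔH° = -692.2 kJ/mol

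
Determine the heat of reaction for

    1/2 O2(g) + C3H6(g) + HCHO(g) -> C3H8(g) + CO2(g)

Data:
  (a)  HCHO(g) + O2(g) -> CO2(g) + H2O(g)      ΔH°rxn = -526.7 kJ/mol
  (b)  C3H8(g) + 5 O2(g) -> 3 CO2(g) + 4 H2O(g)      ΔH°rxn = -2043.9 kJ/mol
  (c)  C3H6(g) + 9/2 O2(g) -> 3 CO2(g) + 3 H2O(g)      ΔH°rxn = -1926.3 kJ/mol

ΔH°rxn = -409.1 kJ/mol

(a) as written: -526.7 kJ/mol
(b) reversed: +2043.9 kJ/mol
(c) as written: -1926.3 kJ/mol
Combining the equations, ΔH°rxn = (-526.7) + (+2043.9) + (-1926.3) = -409.1 kJ/mol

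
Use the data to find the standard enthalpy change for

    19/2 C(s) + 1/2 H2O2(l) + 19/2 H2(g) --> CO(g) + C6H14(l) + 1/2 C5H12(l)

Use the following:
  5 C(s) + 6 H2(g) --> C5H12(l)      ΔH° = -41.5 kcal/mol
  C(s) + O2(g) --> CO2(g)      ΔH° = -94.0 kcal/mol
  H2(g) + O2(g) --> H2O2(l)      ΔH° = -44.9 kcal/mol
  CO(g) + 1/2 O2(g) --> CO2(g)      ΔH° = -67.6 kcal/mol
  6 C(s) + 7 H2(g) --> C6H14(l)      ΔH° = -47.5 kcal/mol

equation 1 × 1/2: (1/2)·(-41.5) = -20.75 kcal/mol
equation 2 as written: -94.0 kcal/mol
equation 3 reversed and × 1/2: (-1/2)·(-44.9) = +22.45 kcal/mol
equation 4 reversed: +67.6 kcal/mol
equation 5 as written: -47.5 kcal/mol
Summing the manipulated equations, ΔH° = (1/2)·(-41.5) + (1)·(-94.0) + (-1/2)·(-44.9) + (-1)·(-67.6) + (1)·(-47.5) = -72.2 kcal/mol

ΔH° = -72.2 kcal/mol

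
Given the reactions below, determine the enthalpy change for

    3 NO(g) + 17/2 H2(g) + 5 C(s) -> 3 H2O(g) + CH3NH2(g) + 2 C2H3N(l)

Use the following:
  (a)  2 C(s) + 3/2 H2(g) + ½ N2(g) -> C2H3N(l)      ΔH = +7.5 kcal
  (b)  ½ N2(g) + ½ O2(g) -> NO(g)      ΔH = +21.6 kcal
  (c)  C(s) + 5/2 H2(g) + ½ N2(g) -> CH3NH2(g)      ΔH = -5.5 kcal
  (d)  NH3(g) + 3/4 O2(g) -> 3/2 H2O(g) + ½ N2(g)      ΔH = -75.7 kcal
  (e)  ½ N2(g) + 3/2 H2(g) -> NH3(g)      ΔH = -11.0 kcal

ΔH = -228.7 kcal

(a) × 2 (scale by 2 for the 2 C2H3N(l)): (2)·(+7.5) = +15.0 kcal
(b) reversed and × 3 (reverse to put NO(g) on the reactant side; ×3 to match 3 NO(g) in the target): (-3)·(+21.6) = -64.8 kcal
(c) as written (CH3NH2(g) already on the product side): -5.5 kcal
(d) × 2 (scale by 2 for the 3 H2O(g)): (2)·(-75.7) = -151.4 kcal
(e) × 2: (2)·(-11.0) = -22.0 kcal
ΔH = (+15.0) + (-64.8) + (-5.5) + (-151.4) + (-22.0) = -228.7 kcal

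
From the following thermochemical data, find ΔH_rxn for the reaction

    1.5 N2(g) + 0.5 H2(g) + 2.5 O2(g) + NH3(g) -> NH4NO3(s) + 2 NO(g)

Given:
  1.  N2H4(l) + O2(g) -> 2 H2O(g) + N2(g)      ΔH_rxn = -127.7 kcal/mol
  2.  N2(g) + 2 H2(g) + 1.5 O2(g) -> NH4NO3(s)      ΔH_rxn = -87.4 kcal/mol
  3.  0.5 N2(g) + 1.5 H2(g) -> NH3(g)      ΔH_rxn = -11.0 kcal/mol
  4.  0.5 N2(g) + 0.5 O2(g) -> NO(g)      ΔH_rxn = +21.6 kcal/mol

eq. 1: not needed (N2H4(l) appears nowhere else).
eq. 2 as written (NH4NO3(s) already on the product side): -87.4 kcal/mol
eq. 3 reversed (NH3(g) must end up as a reactant): +11.0 kcal/mol
eq. 4 × 2 (×2 to match 2 NO(g) in the target): (2)·(+21.6) = +43.2 kcal/mol
Combining the equations, ΔH_rxn = (1)·(-87.4) + (-1)·(-11.0) + (2)·(+21.6) = -33.2 kcal/mol

ΔH_rxn = -33.2 kcal/mol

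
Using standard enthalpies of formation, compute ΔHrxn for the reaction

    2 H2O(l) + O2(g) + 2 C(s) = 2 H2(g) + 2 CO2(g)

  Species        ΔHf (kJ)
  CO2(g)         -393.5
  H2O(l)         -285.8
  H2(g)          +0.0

ΔHrxn = -215.4 kJ

Products: 2·(+0.0) + 2·(-393.5) = -787.0
Reactants: 2·(-285.8) + 1·(+0.0) + 2·(+0.0) = -571.6
ΔHrxn = (-787.0) − (-571.6) = -215.4 kJ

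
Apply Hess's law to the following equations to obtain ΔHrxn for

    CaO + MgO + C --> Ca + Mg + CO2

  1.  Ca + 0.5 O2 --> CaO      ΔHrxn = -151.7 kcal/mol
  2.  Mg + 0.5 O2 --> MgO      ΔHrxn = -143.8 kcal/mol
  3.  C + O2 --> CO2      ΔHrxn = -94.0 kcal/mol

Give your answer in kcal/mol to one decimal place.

eq. 1 reversed: +151.7 kcal/mol
eq. 2 reversed: +143.8 kcal/mol
eq. 3 as written: -94.0 kcal/mol
ΔHrxn = (-1)·(-151.7) + (-1)·(-143.8) + (1)·(-94.0) = 201.5 kcal/mol

ΔHrxn = 201.5 kcal/mol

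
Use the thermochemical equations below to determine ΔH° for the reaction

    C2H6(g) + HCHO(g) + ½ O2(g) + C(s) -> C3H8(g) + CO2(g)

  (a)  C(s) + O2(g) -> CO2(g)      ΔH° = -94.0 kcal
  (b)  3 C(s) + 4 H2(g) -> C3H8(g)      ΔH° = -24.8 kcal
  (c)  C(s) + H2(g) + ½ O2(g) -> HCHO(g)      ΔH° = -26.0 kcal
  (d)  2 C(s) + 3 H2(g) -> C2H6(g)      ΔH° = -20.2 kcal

(a) as written: -94.0 kcal
(b) as written: -24.8 kcal
(c) reversed: +26.0 kcal
(d) reversed: +20.2 kcal
ΔH° = (-94.0) + (-24.8) + (+26.0) + (+20.2) = -72.6 kcal

ΔH° = -72.6 kcal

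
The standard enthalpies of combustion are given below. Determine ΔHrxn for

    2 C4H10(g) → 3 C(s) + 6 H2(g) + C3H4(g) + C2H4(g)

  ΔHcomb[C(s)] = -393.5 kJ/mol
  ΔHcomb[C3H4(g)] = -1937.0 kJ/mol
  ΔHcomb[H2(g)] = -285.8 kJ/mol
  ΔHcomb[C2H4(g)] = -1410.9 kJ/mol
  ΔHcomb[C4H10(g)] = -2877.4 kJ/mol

ΔHrxn = 488.4 kJ/mol

With combustion enthalpies, reactants minus products:
= [2·(-2877.4)] − [3·(-393.5) + 6·(-285.8) + 1·(-1937.0) + 1·(-1410.9)]
= 488.4 kJ/mol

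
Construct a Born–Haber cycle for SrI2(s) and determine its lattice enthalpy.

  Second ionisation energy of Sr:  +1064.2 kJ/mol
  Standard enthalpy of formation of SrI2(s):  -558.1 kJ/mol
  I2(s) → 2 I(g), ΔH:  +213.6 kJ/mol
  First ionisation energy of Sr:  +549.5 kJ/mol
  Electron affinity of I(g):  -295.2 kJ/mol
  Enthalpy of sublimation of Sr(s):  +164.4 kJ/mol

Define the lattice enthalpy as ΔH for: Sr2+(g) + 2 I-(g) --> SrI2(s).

ΔHf° = 1·ΔHsub + 1·(ΣIE) + 1·D(I2) + 2·EA + U
-558.1 = 1·(+164.4) + 1·(+1613.7) + 1·(+213.6) + 2·(-295.2) + U
U = -558.1 − (+1401.3) = -1959.4 kJ/mol

U = -1959.4 kJ/mol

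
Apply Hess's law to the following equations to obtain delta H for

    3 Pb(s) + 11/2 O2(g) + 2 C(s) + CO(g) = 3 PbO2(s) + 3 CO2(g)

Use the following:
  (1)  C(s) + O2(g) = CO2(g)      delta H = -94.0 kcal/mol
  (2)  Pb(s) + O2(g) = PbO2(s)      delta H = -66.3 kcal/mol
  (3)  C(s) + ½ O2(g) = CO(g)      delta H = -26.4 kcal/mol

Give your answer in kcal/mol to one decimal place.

delta H = -454.5 kcal/mol

(1) × 3: (3)·(-94.0) = -282.0 kcal/mol
(2) × 3: (3)·(-66.3) = -198.9 kcal/mol
(3) reversed: +26.4 kcal/mol
By Hess's law, delta H = (-282.0) + (-198.9) + (+26.4) = -454.5 kcal/mol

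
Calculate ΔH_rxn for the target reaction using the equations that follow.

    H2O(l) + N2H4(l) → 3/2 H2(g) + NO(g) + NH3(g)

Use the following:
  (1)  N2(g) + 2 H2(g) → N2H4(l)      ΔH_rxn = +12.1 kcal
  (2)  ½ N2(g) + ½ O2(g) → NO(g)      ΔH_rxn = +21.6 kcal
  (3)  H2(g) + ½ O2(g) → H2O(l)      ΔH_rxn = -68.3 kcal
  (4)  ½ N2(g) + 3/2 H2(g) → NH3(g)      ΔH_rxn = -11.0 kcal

(1) reversed (N2H4(l) must end up as a reactant): -12.1 kcal
(2) as written (NO(g) already on the product side): +21.6 kcal
(3) reversed (reverse to put H2O(l) on the reactant side): +68.3 kcal
(4) as written (NH3(g) already on the product side): -11.0 kcal
By Hess's law, ΔH_rxn = (-12.1) + (+21.6) + (+68.3) + (-11.0) = 66.8 kcal

ΔH_rxn = 66.8 kcal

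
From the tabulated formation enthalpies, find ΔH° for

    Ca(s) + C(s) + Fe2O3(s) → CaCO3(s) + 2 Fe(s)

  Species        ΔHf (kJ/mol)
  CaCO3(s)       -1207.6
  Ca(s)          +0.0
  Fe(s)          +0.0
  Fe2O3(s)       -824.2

ΔH°rxn = Σ nΔHf°(products) − Σ nΔHf°(reactants).
Products: 1·(-1207.6) + 2·(+0.0) = -1207.6
Reactants: 1·(+0.0) + 1·(+0.0) + 1·(-824.2) = -824.2
ΔH° = (-1207.6) − (-824.2) = -383.4 kJ/mol

ΔH° = -383.4 kJ/mol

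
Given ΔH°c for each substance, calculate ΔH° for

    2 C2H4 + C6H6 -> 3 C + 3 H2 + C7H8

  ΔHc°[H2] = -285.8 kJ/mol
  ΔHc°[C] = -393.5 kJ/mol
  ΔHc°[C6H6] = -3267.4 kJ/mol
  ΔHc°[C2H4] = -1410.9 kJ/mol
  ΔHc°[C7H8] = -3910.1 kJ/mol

ΔH° = -141.2 kJ/mol

With combustion enthalpies, reactants minus products:
= [2·(-1410.9) + 1·(-3267.4)] − [3·(-393.5) + 3·(-285.8) + 1·(-3910.1)]
= -141.2 kJ/mol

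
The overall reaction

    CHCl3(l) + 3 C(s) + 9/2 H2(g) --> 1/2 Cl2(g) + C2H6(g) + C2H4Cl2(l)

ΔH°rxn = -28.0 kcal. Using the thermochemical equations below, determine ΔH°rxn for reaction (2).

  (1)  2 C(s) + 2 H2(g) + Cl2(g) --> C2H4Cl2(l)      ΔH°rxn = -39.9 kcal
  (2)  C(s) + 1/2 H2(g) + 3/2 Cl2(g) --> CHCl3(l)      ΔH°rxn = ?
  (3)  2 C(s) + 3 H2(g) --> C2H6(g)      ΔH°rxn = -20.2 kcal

(1) as written (C2H4Cl2(l) already on the product side): -39.9 kcal
(2) reversed (CHCl3(l) must end up as a reactant): contributes −x
(3) as written (C2H6(g) already on the product side): -20.2 kcal
-28.0 = (-39.9) + (-20.2) − x
x = (-28.0 − (-60.1)) / (-1) = -32.1 kcal

ΔH°rxn = -32.1 kcal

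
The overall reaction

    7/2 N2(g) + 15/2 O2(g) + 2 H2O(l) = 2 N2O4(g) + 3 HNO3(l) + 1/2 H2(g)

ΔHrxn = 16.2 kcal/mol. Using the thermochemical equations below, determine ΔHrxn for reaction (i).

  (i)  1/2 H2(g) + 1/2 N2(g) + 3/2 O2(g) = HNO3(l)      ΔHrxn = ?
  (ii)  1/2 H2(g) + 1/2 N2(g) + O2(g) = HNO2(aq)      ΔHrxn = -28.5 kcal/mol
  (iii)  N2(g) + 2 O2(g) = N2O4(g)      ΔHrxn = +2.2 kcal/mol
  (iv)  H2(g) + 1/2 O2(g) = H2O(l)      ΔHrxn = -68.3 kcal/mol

ΔHrxn = -41.6 kcal/mol

(i) × 3: contributes 3·x
(ii): not needed.
(iii) × 2: (2)·(+2.2) = +4.4 kcal/mol
(iv) reversed and × 2: (-2)·(-68.3) = +136.6 kcal/mol
+16.2 = (+4.4) + (+136.6) + 3·x
x = (+16.2 − (+141.0)) / (3) = -41.6 kcal/mol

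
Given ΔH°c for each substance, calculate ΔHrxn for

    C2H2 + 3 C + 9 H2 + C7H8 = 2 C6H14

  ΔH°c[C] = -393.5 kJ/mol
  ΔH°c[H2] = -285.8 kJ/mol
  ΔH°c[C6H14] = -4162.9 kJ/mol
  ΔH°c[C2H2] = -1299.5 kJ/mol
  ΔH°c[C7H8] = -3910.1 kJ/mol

Using ΔH = Σ nΔHc°(reactants) − Σ nΔHc°(products):
= [1·(-1299.5) + 3·(-393.5) + 9·(-285.8) + 1·(-3910.1)] − [2·(-4162.9)]
= -636.5 kJ/mol

ΔHrxn = -636.5 kJ/mol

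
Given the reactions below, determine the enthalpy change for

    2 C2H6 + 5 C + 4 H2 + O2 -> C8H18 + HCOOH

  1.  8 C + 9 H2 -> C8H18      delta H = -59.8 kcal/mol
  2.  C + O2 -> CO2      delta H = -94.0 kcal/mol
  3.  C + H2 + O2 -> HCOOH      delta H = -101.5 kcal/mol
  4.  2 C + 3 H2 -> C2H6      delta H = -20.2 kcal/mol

eq. 1 as written: -59.8 kcal/mol
eq. 2: not needed.
eq. 3 as written: -101.5 kcal/mol
eq. 4 reversed and × 2: (-2)·(-20.2) = +40.4 kcal/mol
delta H = (-59.8) + (-101.5) + (+40.4) = -120.9 kcal/mol

delta H = -120.9 kcal/mol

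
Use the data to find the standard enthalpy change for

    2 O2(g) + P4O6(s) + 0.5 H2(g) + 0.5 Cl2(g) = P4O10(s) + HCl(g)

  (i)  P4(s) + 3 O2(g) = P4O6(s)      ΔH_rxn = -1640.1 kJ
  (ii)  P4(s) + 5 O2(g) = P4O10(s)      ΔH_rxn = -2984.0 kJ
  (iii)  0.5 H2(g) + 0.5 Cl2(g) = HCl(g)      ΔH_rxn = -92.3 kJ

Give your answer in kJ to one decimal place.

(i) reversed: +1640.1 kJ
(ii) as written: -2984.0 kJ
(iii) as written: -92.3 kJ
ΔH_rxn = (-1)·(-1640.1) + (1)·(-2984.0) + (1)·(-92.3) = -1436.2 kJ

ΔH_rxn = -1436.2 kJ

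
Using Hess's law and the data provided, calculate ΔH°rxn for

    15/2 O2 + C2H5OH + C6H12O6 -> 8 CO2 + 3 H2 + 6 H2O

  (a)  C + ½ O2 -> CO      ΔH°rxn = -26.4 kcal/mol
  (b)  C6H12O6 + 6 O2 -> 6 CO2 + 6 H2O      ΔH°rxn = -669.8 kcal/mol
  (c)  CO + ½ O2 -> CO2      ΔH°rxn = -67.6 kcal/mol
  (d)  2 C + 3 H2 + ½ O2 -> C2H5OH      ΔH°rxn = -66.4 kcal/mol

ΔH°rxn = -791.4 kcal/mol

(a) × 2: (2)·(-26.4) = -52.8 kcal/mol
(b) as written: -669.8 kcal/mol
(c) × 2: (2)·(-67.6) = -135.2 kcal/mol
(d) reversed: +66.4 kcal/mol
Since enthalpy is a state function, ΔH°rxn = (-52.8) + (-669.8) + (-135.2) + (+66.4) = -791.4 kcal/mol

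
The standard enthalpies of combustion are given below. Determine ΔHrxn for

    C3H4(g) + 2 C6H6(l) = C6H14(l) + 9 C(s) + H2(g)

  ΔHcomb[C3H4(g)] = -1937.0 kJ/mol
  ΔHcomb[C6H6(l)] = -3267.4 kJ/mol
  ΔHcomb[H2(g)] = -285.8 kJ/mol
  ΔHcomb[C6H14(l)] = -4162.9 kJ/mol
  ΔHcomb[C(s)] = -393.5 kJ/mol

ΔHrxn = -481.6 kJ/mol

Using ΔH = Σ nΔHc°(reactants) − Σ nΔHc°(products):
= [1·(-1937.0) + 2·(-3267.4)] − [1·(-4162.9) + 9·(-393.5) + 1·(-285.8)]
= -481.6 kJ/mol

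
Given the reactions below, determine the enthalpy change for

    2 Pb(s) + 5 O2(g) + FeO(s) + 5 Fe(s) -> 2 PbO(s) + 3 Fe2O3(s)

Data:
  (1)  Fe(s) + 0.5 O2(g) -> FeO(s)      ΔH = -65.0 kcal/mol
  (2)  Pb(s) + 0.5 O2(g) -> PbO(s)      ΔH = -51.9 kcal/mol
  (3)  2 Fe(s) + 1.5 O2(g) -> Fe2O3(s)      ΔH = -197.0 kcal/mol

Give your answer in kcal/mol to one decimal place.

ΔH = -629.8 kcal/mol

(1) reversed (FeO(s) must end up as a reactant): +65.0 kcal/mol
(2) × 2 (scale by 2 for the 2 PbO(s)): (2)·(-51.9) = -103.8 kcal/mol
(3) × 3 (scale by 3 for the 3 Fe2O3(s)): (3)·(-197.0) = -591.0 kcal/mol
ΔH = (-1)·(-65.0) + (2)·(-51.9) + (3)·(-197.0) = -629.8 kcal/mol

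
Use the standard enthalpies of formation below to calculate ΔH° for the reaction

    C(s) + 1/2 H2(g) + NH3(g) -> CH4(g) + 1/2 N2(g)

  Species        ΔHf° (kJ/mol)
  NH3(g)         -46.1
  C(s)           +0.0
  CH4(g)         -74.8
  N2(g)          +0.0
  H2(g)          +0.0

ΔH° = -28.7 kJ/mol

ΔH°rxn = Σ nΔHf°(products) − Σ nΔHf°(reactants).
Products: 1·(-74.8) + 1/2·(+0.0) = -74.8
Reactants: 1·(+0.0) + 1/2·(+0.0) + 1·(-46.1) = -46.1
ΔH° = (-74.8) − (-46.1) = -28.7 kJ/mol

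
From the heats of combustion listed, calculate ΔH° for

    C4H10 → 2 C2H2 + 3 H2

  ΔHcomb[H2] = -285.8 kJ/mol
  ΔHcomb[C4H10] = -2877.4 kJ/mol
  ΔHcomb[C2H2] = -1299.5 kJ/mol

ΔH° = 579.0 kJ/mol

Using ΔH = Σ nΔHc°(reactants) − Σ nΔHc°(products):
= [1·(-2877.4)] − [2·(-1299.5) + 3·(-285.8)]
= 579.0 kJ/mol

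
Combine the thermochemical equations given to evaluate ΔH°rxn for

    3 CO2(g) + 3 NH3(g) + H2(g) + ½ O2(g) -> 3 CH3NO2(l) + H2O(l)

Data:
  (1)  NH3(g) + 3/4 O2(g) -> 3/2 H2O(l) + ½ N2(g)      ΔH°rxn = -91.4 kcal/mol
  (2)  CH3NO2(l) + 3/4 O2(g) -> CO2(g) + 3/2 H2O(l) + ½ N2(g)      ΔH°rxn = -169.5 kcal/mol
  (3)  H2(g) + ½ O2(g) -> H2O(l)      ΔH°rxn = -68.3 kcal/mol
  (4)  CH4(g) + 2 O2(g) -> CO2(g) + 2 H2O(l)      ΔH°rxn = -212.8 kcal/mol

ΔH°rxn = 166.0 kcal/mol

(1) × 3 (×3 to match 3 NH3(g) in the target): (3)·(-91.4) = -274.2 kcal/mol
(2) reversed and × 3 (CH3NO2(l) must end up as a product; scale by 3 for the 3 CH3NO2(l)): (-3)·(-169.5) = +508.5 kcal/mol
(3) as written (H2(g) already on the reactant side): -68.3 kcal/mol
(4): not needed (CH4(g) appears nowhere else).
Since enthalpy is a state function, ΔH°rxn = (-274.2) + (+508.5) + (-68.3) = 166.0 kcal/mol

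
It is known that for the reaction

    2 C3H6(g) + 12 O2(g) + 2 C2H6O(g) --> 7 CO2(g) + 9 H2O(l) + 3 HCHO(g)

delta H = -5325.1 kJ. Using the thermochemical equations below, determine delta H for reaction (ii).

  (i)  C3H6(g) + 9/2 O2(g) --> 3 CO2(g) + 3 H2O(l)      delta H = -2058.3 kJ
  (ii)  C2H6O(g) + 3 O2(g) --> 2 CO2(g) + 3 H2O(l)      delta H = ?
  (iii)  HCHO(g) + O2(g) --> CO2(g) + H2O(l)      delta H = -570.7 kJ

delta H = -1460.3 kJ

(i) × 2: (2)·(-2058.3) = -4116.6 kJ
(ii) × 2: contributes 2·x
(iii) reversed and × 3: (-3)·(-570.7) = +1712.1 kJ
-5325.1 = (-4116.6) + (+1712.1) + 2·x
x = (-5325.1 − (-2404.5)) / (2) = -1460.3 kJ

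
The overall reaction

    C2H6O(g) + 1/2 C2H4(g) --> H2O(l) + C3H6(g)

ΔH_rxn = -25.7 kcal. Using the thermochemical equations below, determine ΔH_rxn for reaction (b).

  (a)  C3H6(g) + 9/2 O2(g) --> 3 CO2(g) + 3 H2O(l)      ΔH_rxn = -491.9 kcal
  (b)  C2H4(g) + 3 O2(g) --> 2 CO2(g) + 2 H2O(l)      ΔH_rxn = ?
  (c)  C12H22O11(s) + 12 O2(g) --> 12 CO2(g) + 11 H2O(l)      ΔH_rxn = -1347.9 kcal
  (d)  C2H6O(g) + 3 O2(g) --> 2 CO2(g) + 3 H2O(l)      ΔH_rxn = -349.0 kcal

(a) reversed (reverse to put C3H6(g) on the product side): +491.9 kcal
(b) × 1/2 (scale by 1/2 for the 1/2 C2H4(g)): contributes 1/2·x
(c): not needed (C12H22O11(s) appears nowhere else).
(d) as written (C2H6O(g) already on the reactant side): -349.0 kcal
-25.7 = (+491.9) + (-349.0) + 1/2·x
x = (-25.7 − (+142.9)) / (1/2) = -337.2 kcal

ΔH_rxn = -337.2 kcal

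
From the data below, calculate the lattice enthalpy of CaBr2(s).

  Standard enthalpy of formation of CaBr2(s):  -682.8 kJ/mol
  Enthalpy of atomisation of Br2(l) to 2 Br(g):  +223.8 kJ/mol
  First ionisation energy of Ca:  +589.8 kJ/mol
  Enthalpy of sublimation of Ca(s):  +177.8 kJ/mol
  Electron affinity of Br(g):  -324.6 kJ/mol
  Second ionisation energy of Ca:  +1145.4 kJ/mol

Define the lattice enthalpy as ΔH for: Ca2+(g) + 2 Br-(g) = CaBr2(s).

U = -2170.4 kJ/mol

ΔHf° = 1·ΔHsub + 1·(ΣIE) + 1·D(Br2) + 2·EA + U
-682.8 = 1·(+177.8) + 1·(+1735.2) + 1·(+223.8) + 2·(-324.6) + U
U = -682.8 − (+1487.6) = -2170.4 kJ/mol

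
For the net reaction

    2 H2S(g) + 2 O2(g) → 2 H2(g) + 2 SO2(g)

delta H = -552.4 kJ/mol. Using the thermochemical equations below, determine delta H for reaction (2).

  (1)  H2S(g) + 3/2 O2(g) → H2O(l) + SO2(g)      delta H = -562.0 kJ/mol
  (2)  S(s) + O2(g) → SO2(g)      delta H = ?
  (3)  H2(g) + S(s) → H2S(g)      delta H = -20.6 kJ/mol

delta H = -296.8 kJ/mol

(1): not needed (H2O(l) appears nowhere else).
(2) × 2: contributes 2·x
(3) reversed and × 2 (H2(g) must end up as a product; ×2 to match 2 H2(g) in the target): (-2)·(-20.6) = +41.2 kJ/mol
-552.4 = (+41.2) + 2·x
x = (-552.4 − (+41.2)) / (2) = -296.8 kJ/mol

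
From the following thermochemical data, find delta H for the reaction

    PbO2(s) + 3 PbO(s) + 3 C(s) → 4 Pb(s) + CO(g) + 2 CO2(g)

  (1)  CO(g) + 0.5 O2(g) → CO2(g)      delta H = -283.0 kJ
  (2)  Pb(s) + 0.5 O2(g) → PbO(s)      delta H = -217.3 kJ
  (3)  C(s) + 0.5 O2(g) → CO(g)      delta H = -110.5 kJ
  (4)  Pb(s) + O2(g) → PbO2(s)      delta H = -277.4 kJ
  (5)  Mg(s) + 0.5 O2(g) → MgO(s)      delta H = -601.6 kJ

delta H = 31.8 kJ

(1) × 2 (scale by 2 for the 2 CO2(g)): (2)·(-283.0) = -566.0 kJ
(2) reversed and × 3 (reverse to put PbO(s) on the reactant side; ×3 to match 3 PbO(s) in the target): (-3)·(-217.3) = +651.9 kJ
(3) × 3 (scale by 3 for the 3 C(s)): (3)·(-110.5) = -331.5 kJ
(4) reversed (reverse to put PbO2(s) on the reactant side): +277.4 kJ
(5): not needed (Mg(s) appears nowhere else).
delta H = (2)·(-283.0) + (-3)·(-217.3) + (3)·(-110.5) + (-1)·(-277.4) = 31.8 kJ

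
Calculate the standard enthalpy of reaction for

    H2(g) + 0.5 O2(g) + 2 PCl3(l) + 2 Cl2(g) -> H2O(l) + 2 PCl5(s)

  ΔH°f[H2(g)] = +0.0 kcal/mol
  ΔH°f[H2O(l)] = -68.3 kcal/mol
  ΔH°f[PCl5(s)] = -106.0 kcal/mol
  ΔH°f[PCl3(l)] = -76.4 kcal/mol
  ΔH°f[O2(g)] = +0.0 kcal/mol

ΔHrxn = -127.5 kcal/mol

ΔH°rxn = Σ nΔHf°(products) − Σ nΔHf°(reactants).
Products: 1·(-68.3) + 2·(-106.0) = -280.3
Reactants: 1·(+0.0) + 1/2·(+0.0) + 2·(-76.4) + 2·(+0.0) = -152.8
ΔHrxn = (-280.3) − (-152.8) = -127.5 kcal/mol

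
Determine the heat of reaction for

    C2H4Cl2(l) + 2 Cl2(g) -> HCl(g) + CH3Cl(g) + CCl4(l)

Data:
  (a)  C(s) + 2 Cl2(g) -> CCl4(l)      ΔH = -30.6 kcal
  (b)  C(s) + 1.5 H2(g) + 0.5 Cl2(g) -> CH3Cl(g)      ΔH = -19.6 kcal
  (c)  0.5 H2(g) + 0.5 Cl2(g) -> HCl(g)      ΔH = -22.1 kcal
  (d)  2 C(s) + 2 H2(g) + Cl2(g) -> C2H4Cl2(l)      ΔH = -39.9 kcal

(a) as written: -30.6 kcal
(b) as written: -19.6 kcal
(c) as written: -22.1 kcal
(d) reversed: +39.9 kcal
ΔH = (1)·(-30.6) + (1)·(-19.6) + (1)·(-22.1) + (-1)·(-39.9) = -32.4 kcal

ΔH = -32.4 kcal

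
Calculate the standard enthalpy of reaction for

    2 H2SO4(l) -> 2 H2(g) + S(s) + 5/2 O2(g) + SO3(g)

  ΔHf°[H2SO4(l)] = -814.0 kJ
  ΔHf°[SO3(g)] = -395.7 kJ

ΔH_rxn = 1232.3 kJ

ΔH°rxn = Σ nΔHf°(products) − Σ nΔHf°(reactants).
Products: 2·(+0.0) + 1·(+0.0) + 5/2·(+0.0) + 1·(-395.7) = -395.7
Reactants: 2·(-814.0) = -1628.0
ΔH_rxn = (-395.7) − (-1628.0) = 1232.3 kJ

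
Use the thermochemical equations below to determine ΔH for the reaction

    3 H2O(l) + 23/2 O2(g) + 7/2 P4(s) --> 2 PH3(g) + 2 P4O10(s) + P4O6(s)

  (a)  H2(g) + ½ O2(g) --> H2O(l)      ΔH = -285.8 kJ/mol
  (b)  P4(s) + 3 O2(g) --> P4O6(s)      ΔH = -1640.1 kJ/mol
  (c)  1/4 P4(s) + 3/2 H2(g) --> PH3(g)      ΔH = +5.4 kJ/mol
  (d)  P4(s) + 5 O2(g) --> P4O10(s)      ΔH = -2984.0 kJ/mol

(a) reversed and × 3 (H2O(l) must end up as a reactant; ×3 to match 3 H2O(l) in the target): (-3)·(-285.8) = +857.4 kJ/mol
(b) as written (P4O6(s) already on the product side): -1640.1 kJ/mol
(c) × 2 (scale by 2 for the 2 PH3(g)): (2)·(+5.4) = +10.8 kJ/mol
(d) × 2 (×2 to match 2 P4O10(s) in the target): (2)·(-2984.0) = -5968.0 kJ/mol
By Hess's law, ΔH = (-3)·(-285.8) + (1)·(-1640.1) + (2)·(+5.4) + (2)·(-2984.0) = -6739.9 kJ/mol

ΔH = -6739.9 kJ/mol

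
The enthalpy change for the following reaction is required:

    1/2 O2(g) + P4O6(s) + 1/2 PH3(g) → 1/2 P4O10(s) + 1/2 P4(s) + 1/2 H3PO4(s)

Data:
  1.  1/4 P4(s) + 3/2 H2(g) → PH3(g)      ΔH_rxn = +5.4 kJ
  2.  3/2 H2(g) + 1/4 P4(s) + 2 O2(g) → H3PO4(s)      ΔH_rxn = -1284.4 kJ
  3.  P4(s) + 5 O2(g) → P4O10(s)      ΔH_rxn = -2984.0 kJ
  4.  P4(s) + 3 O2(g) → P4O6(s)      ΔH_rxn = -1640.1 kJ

ΔH_rxn = -496.8 kJ

eq. 1 reversed and × 1/2 (PH3(g) must end up as a reactant; scale by 1/2 for the 1/2 PH3(g)): (-1/2)·(+5.4) = -2.7 kJ
eq. 2 × 1/2 (scale by 1/2 for the 1/2 H3PO4(s)): (1/2)·(-1284.4) = -642.2 kJ
eq. 3 × 1/2 (×1/2 to match 1/2 P4O10(s) in the target): (1/2)·(-2984.0) = -1492.0 kJ
eq. 4 reversed (reverse to put P4O6(s) on the reactant side): +1640.1 kJ
Summing the manipulated equations, ΔH_rxn = (-1/2)·(+5.4) + (1/2)·(-1284.4) + (1/2)·(-2984.0) + (-1)·(-1640.1) = -496.8 kJ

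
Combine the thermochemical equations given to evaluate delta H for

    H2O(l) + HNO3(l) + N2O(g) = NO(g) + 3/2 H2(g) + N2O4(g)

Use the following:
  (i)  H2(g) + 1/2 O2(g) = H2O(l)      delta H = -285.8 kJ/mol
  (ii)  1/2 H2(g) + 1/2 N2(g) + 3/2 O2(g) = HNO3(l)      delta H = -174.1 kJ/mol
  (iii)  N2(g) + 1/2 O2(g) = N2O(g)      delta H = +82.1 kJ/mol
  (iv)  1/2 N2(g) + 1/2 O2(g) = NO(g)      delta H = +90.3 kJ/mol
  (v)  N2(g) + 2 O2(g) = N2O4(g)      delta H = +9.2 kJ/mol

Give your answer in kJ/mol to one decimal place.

(i) reversed: +285.8 kJ/mol
(ii) reversed: +174.1 kJ/mol
(iii) reversed: -82.1 kJ/mol
(iv) as written: +90.3 kJ/mol
(v) as written: +9.2 kJ/mol
Combining the equations, delta H = (-1)·(-285.8) + (-1)·(-174.1) + (-1)·(+82.1) + (1)·(+90.3) + (1)·(+9.2) = 477.3 kJ/mol

delta H = 477.3 kJ/mol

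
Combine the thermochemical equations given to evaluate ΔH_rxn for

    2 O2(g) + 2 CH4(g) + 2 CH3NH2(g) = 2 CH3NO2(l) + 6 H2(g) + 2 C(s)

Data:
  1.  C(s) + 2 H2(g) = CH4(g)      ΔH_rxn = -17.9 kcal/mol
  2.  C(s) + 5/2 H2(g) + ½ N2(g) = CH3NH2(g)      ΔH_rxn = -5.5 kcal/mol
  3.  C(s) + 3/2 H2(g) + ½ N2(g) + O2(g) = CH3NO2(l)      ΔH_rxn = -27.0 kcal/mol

eq. 1 reversed and × 2 (CH4(g) must end up as a reactant; ×2 to match 2 CH4(g) in the target): (-2)·(-17.9) = +35.8 kcal/mol
eq. 2 reversed and × 2 (CH3NH2(g) must end up as a reactant; ×2 to match 2 CH3NH2(g) in the target): (-2)·(-5.5) = +11.0 kcal/mol
eq. 3 × 2 (scale by 2 for the 2 CH3NO2(l)): (2)·(-27.0) = -54.0 kcal/mol
ΔH_rxn = (-2)·(-17.9) + (-2)·(-5.5) + (2)·(-27.0) = -7.2 kcal/mol

ΔH_rxn = -7.2 kcal/mol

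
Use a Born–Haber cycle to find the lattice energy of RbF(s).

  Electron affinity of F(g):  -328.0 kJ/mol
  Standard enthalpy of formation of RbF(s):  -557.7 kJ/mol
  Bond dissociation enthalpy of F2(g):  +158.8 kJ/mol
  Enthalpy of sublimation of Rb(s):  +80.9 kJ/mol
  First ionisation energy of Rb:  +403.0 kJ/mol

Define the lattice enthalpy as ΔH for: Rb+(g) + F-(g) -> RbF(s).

ΔHf° = 1·ΔHsub + 1·(ΣIE) + 1/2·D(F2) + 1·EA + U
-557.7 = 1·(+80.9) + 1·(+403.0) + 1/2·(+158.8) + 1·(-328.0) + U
U = -557.7 − (+235.3) = -793.0 kJ/mol

U = -793.0 kJ/mol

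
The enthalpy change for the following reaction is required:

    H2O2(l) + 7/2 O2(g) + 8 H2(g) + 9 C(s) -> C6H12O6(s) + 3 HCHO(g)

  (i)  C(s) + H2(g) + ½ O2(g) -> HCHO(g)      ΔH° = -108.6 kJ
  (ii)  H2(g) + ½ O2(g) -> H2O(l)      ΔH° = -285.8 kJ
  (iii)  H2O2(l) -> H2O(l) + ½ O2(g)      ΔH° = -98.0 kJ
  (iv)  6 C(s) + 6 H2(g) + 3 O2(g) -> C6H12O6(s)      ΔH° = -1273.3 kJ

(i) × 3 (scale by 3 for the 3 HCHO(g)): (3)·(-108.6) = -325.8 kJ
(ii) reversed: +285.8 kJ
(iii) as written (H2O2(l) already on the reactant side): -98.0 kJ
(iv) as written (C6H12O6(s) already on the product side): -1273.3 kJ
ΔH° = (-325.8) + (+285.8) + (-98.0) + (-1273.3) = -1411.3 kJ

ΔH° = -1411.3 kJ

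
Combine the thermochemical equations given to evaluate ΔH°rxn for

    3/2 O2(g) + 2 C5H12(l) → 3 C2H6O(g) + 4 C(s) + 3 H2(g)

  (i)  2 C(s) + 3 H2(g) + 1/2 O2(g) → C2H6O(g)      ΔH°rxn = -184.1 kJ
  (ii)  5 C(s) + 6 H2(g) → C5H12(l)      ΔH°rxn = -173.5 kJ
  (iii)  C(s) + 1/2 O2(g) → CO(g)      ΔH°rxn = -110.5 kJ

(i) × 3: (3)·(-184.1) = -552.3 kJ
(ii) reversed and × 2: (-2)·(-173.5) = +347.0 kJ
(iii): not needed.
Combining the equations, ΔH°rxn = (-552.3) + (+347.0) = -205.3 kJ

ΔH°rxn = -205.3 kJ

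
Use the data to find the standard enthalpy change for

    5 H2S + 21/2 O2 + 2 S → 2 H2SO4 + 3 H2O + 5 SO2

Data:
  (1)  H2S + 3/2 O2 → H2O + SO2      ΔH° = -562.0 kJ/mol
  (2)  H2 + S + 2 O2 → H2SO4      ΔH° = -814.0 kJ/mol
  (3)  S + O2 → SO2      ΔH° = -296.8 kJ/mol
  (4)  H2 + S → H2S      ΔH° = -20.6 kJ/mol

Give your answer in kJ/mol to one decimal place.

ΔH° = -3866.4 kJ/mol

(1) × 3 (×3 to match 3 H2O in the target): (3)·(-562.0) = -1686.0 kJ/mol
(2) × 2 (scale by 2 for the 2 H2SO4): (2)·(-814.0) = -1628.0 kJ/mol
(3) × 2: (2)·(-296.8) = -593.6 kJ/mol
(4) reversed and × 2: (-2)·(-20.6) = +41.2 kJ/mol
ΔH° = (3)·(-562.0) + (2)·(-814.0) + (2)·(-296.8) + (-2)·(-20.6) = -3866.4 kJ/mol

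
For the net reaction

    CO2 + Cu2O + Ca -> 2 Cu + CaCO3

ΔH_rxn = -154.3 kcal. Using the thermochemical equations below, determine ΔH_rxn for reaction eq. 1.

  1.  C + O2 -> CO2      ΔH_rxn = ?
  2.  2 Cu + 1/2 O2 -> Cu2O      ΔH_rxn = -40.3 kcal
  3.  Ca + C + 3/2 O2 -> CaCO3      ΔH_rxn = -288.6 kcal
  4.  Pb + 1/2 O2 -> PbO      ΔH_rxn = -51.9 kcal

eq. 1 reversed (reverse to put CO2 on the reactant side): contributes −x
eq. 2 reversed (Cu2O must end up as a reactant): +40.3 kcal
eq. 3 as written (CaCO3 already on the product side): -288.6 kcal
eq. 4: not needed (Pb appears nowhere else).
-154.3 = (+40.3) + (-288.6) − x
x = (-154.3 − (-248.3)) / (-1) = -94.0 kcal

ΔH_rxn = -94.0 kcal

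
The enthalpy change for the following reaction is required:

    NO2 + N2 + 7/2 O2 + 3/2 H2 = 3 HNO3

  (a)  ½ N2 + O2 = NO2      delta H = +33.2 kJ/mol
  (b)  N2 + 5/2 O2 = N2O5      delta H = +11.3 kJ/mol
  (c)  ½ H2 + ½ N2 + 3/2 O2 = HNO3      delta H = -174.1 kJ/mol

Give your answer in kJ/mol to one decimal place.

delta H = -555.5 kJ/mol

(a) reversed (reverse to put NO2 on the reactant side): -33.2 kJ/mol
(b): not needed (N2O5 appears nowhere else).
(c) × 3 (×3 to match 3 HNO3 in the target): (3)·(-174.1) = -522.3 kJ/mol
Since enthalpy is a state function, delta H = (-33.2) + (-522.3) = -555.5 kJ/mol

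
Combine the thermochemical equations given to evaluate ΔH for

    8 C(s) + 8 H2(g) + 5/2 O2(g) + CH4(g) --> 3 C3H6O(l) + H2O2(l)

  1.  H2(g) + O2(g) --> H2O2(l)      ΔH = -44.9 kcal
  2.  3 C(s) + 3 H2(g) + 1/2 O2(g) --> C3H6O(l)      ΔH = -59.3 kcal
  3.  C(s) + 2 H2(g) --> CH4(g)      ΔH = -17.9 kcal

ΔH = -204.9 kcal

eq. 1 as written: -44.9 kcal
eq. 2 × 3: (3)·(-59.3) = -177.9 kcal
eq. 3 reversed: +17.9 kcal
ΔH = (1)·(-44.9) + (3)·(-59.3) + (-1)·(-17.9) = -204.9 kcal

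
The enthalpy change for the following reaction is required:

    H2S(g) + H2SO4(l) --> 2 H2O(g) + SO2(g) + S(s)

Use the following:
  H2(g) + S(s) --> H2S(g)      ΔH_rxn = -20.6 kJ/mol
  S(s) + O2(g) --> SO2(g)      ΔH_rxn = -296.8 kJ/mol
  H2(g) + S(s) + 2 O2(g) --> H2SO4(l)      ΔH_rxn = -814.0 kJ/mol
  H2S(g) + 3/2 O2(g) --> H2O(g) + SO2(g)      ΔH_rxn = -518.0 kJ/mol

ΔH_rxn = 54.2 kJ/mol

equation 1 as written: -20.6 kJ/mol
equation 2 reversed: +296.8 kJ/mol
equation 3 reversed: +814.0 kJ/mol
equation 4 × 2: (2)·(-518.0) = -1036.0 kJ/mol
ΔH_rxn = (1)·(-20.6) + (-1)·(-296.8) + (-1)·(-814.0) + (2)·(-518.0) = 54.2 kJ/mol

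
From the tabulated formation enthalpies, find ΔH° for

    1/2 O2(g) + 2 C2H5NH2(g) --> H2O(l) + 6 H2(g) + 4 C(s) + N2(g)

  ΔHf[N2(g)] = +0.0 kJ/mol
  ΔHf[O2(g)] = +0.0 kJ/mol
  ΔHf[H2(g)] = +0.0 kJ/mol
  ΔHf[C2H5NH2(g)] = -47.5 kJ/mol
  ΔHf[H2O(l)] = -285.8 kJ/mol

ΔH° = -190.8 kJ/mol

Products: 1·(-285.8) + 6·(+0.0) + 4·(+0.0) + 1·(+0.0) = -285.8
Reactants: 1/2·(+0.0) + 2·(-47.5) = -95.0
ΔH° = (-285.8) − (-95.0) = -190.8 kJ/mol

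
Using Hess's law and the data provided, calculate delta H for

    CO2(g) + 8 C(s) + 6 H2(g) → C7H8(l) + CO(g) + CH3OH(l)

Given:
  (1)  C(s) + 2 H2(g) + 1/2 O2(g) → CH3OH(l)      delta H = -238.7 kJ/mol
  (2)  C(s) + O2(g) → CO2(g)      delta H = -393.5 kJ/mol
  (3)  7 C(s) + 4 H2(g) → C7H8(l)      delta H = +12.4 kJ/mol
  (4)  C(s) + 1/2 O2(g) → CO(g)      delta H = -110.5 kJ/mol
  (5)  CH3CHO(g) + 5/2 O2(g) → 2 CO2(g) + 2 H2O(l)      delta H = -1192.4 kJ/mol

delta H = 56.7 kJ/mol

(1) as written (CH3OH(l) already on the product side): -238.7 kJ/mol
(2) reversed: +393.5 kJ/mol
(3) as written (C7H8(l) already on the product side): +12.4 kJ/mol
(4) as written (CO(g) already on the product side): -110.5 kJ/mol
(5): not needed (CH3CHO(g) appears nowhere else).
Combining the equations, delta H = (-238.7) + (+393.5) + (+12.4) + (-110.5) = 56.7 kJ/mol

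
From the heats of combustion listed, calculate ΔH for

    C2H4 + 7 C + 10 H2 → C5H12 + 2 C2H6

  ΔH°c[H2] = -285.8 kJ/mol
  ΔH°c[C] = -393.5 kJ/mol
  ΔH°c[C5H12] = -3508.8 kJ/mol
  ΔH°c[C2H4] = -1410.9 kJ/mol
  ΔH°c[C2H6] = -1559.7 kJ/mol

With combustion enthalpies, reactants minus products:
= [1·(-1410.9) + 7·(-393.5) + 10·(-285.8)] − [1·(-3508.8) + 2·(-1559.7)]
= -395.2 kJ/mol

ΔH = -395.2 kJ/mol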